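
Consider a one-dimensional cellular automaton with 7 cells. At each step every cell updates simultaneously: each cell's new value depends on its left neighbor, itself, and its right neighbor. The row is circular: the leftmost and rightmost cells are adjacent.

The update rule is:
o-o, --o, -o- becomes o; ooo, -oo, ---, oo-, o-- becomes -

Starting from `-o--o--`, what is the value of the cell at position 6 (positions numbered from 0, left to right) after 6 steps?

-

oo-oo--
--o---o
-oo--oo
o---o--
o--oo-o
--o--o-
position 6 holds -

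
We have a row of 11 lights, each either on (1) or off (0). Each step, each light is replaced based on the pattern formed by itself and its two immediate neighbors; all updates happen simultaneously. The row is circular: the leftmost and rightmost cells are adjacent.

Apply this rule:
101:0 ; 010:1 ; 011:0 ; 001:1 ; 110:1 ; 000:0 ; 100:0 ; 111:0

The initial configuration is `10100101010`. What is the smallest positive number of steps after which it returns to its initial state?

step 1: 10101101010
step 2: 10100101010

2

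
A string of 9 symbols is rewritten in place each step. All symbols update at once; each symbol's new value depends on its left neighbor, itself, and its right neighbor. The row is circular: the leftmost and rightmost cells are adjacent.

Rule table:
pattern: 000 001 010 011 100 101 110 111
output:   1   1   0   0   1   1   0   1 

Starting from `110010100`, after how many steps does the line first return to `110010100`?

2

001101011
110010100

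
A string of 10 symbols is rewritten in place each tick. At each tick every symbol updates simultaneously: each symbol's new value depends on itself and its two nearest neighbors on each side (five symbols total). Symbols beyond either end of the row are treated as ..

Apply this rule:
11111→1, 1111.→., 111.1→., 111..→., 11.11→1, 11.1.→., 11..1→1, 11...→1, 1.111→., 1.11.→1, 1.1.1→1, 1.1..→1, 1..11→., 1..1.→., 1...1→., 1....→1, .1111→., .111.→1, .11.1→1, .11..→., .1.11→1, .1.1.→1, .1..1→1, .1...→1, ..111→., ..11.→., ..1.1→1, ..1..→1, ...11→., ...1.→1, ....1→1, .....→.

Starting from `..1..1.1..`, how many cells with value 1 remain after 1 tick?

1111.11111
count of 1: 9

9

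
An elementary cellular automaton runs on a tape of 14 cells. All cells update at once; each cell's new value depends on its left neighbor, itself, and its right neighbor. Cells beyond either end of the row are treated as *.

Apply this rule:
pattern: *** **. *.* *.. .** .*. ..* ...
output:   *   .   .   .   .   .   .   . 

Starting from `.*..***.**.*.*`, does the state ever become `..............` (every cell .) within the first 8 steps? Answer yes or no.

yes

.....*........
..............
all cells are . at step 2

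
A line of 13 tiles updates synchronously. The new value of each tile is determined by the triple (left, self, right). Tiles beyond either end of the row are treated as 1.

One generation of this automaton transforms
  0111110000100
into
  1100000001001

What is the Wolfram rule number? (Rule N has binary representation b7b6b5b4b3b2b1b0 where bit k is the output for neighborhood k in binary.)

position 2: 111 → 0  (bit 7 = 0)
position 5: 110 → 0  (bit 6 = 0)
position 0: 101 → 1  (bit 5 = 1)
position 6: 100 → 0  (bit 4 = 0)
position 1: 011 → 1  (bit 3 = 1)
position 10: 010 → 0  (bit 2 = 0)
position 9: 001 → 1  (bit 1 = 1)
position 7: 000 → 0  (bit 0 = 0)
bits b7..b0 = 00101010 = 42

42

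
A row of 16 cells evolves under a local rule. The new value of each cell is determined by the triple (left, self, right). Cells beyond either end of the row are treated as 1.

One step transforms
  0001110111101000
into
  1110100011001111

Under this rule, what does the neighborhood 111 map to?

At position 4 the neighborhood is 111; the next row has 1 there.

1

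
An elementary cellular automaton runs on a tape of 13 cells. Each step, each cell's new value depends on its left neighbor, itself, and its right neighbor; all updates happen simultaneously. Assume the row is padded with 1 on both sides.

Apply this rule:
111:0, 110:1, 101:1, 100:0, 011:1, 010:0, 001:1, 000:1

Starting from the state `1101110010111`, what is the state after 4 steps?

1100011111100

0111010101100
1101101011101
0111110110111
1100011111100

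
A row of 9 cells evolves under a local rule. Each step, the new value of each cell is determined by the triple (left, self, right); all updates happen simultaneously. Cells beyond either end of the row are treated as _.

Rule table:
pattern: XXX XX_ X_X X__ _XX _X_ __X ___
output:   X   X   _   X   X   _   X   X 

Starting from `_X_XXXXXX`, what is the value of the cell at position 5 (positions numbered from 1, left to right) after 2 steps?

step 1: X__XXXXXX
step 2: _XXXXXXXX
position 5 holds X

X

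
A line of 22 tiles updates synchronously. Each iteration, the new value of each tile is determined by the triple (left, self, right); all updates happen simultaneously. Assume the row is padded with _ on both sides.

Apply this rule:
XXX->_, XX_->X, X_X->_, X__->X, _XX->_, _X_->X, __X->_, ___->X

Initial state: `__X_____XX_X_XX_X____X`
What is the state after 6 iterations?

X_XXXXX__X_X__X_XXXX_X
X_____XX_X_XX_X____X_X
XXXXX__X_X__X_XXXX_X_X
____XX_X_XX_X____X_X_X
XXX__X_X__X_XXXX_X_X_X
__XX_X_XX_X____X_X_X_X

__XX_X_XX_X____X_X_X_X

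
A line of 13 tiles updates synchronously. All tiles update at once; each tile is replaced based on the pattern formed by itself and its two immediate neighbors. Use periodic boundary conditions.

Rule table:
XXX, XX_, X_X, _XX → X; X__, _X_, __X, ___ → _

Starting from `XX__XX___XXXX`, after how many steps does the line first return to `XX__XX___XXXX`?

step 1: XX__XX___XXXX

1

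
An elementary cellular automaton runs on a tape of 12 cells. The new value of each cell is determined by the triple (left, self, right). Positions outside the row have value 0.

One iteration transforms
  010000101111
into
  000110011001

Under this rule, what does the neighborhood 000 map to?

1

At position 3 the neighborhood is 000; the next row has 1 there.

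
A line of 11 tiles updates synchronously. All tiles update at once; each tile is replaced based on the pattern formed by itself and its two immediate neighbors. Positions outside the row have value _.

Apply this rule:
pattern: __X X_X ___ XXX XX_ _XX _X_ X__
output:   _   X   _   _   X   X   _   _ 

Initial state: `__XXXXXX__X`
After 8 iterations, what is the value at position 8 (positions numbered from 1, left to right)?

__X____X___
___________
___________  (fixed point — unchanged through iteration 8)
position 8 holds _

_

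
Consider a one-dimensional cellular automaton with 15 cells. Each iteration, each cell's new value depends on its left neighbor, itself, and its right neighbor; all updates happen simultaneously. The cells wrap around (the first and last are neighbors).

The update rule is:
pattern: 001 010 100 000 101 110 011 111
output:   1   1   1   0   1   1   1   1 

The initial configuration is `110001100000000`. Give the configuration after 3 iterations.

111011110000001
111111111000011
111111111100111

111111111100111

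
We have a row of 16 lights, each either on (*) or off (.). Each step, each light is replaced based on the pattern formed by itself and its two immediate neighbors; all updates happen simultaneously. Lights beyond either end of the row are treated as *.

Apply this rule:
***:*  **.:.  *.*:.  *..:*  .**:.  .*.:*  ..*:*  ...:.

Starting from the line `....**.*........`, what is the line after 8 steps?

.**.**..*...**.*

*..*...**......*
.****.*..*....*.
..**..*****..**.
**..**.***.**...
*.**....*....*.*
....*..***..**..
*..****.*.**..**
.**.**..*...**.*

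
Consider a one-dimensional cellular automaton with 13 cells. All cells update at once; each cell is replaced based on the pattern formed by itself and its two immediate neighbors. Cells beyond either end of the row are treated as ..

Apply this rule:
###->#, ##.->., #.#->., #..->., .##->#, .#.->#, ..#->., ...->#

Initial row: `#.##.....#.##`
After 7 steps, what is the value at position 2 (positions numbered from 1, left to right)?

.

#.#..###.#.#.
#.#..##..#.#.
#.#..#...#.#.
#.#..#.#.#.#.
#.#..#.#.#.#.  (fixed point — unchanged through step 7)
position 2 holds .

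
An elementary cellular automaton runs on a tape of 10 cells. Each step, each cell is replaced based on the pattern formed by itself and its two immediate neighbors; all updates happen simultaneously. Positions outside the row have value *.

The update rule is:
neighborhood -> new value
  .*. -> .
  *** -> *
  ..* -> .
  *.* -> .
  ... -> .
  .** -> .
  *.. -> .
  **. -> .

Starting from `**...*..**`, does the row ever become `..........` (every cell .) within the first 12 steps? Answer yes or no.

yes

*........*
..........
all cells are . at step 2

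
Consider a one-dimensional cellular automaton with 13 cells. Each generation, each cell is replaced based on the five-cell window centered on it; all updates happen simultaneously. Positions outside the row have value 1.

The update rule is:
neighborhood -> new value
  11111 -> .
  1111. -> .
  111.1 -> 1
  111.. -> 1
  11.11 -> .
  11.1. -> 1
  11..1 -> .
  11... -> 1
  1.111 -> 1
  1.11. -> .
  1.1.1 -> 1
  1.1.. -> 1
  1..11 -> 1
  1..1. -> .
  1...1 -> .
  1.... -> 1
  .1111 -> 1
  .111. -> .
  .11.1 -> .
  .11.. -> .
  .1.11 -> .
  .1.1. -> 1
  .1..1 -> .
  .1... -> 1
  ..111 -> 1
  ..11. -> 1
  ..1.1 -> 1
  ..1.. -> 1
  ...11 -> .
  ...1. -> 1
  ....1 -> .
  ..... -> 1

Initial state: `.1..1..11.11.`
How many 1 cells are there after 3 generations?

7

generation 1: 11..1.11.....
generation 2: .1..1...111..
generation 3: 11..11..1.1.1
count of 1: 7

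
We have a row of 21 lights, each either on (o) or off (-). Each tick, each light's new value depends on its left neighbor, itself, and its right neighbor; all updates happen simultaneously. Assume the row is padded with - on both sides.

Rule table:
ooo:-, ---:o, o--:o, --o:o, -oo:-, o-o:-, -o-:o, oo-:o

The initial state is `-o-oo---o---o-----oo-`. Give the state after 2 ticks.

-ooo-------------o--o

tick 1: oo--oooooooooooooo-oo
tick 2: -ooo-------------o--o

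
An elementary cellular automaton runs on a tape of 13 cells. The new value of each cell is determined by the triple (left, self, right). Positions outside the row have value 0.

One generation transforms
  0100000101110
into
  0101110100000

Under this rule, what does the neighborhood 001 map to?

At position 0 the neighborhood is 001; the next row has 0 there.

0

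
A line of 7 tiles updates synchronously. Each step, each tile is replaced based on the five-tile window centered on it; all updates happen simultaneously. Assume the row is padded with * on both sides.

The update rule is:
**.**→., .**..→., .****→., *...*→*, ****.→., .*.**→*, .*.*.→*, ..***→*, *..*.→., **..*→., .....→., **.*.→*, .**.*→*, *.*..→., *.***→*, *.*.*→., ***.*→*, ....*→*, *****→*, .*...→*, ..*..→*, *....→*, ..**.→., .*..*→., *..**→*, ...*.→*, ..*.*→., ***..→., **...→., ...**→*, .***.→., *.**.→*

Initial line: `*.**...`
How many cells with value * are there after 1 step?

*.*..**
count of *: 4

4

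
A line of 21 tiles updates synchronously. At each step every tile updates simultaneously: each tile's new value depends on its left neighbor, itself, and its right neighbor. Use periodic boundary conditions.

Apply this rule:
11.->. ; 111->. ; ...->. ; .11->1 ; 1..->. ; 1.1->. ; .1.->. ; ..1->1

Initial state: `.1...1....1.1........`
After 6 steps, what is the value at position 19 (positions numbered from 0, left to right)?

step 1: 1...1....1...........
step 2: ...1....1...........1
step 3: ..1....1...........1.
step 4: .1....1...........1..
step 5: 1....1...........1...
step 6: ....1...........1...1
position 19 holds .

.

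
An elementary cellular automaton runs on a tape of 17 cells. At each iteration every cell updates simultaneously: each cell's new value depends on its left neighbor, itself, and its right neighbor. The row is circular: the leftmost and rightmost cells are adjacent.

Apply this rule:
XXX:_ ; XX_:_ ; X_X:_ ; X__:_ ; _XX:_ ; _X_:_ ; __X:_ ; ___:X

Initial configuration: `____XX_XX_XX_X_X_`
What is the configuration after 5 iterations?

XXX______________

iteration 1: XXX______________
iteration 2: ____XXXXXXXXXXXX_
iteration 3: XXX______________  (repeats iteration 1; period 2)
iteration 5: XXX______________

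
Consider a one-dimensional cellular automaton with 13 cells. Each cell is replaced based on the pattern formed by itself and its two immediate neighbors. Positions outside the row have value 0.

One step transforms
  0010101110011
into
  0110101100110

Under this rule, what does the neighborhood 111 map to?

1

At position 7 the neighborhood is 111; the next row has 1 there.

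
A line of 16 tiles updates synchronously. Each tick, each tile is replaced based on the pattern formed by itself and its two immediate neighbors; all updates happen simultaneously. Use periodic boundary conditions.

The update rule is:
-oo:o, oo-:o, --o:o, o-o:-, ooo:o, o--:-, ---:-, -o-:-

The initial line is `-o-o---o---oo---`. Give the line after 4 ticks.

tick 1: o-----o---ooo---
tick 2: -----o---oooo--o
tick 3: ----o---ooooo-o-
tick 4: ---o---oooooo---

---o---oooooo---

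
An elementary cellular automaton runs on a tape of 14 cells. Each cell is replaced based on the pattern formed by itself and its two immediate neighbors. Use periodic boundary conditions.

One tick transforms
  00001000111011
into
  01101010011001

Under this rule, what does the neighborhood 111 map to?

At position 9 the neighborhood is 111; the next row has 1 there.

1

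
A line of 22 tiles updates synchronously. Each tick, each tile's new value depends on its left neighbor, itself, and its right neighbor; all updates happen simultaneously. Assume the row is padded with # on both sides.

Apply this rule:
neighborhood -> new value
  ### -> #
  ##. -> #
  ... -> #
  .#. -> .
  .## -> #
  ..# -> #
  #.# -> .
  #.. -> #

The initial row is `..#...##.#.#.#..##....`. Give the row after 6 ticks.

##.#####......########
##.###################
##.###################  (fixed point — unchanged through tick 6)

##.###################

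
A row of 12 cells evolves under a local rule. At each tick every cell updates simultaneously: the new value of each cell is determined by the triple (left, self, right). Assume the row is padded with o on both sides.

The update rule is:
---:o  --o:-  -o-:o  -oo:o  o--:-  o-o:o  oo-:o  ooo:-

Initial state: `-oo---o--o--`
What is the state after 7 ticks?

ooo-o-o--o--
--ooooo--o--
--o---o--o--
--o-o-o--o--
--ooooo--o--  (repeats tick 2; period 3)
tick 7: --o-o-o--o--

--o-o-o--o--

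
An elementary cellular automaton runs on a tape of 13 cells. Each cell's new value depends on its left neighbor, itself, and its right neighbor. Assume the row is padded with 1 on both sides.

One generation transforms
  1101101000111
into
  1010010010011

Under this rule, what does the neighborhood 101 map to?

At position 2 the neighborhood is 101; the next row has 1 there.

1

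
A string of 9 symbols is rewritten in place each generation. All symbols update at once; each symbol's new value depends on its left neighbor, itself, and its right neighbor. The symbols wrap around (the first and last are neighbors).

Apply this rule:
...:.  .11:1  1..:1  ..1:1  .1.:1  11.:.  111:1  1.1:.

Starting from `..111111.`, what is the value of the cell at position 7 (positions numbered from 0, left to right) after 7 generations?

1

.111111.1
.11111..1
.1111.111
.111..11.
111.111.1
11..11..1
1.111.111
position 7 holds 1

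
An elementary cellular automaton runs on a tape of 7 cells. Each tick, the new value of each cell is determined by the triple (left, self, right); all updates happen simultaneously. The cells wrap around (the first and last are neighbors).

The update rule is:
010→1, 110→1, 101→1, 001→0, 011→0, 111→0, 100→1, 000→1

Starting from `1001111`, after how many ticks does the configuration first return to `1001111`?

1100000
0111110
0000011
1111001
0001100
1100111
0110000
0011111
1000001
1111100
0000110
1110011
0011000
1001111

14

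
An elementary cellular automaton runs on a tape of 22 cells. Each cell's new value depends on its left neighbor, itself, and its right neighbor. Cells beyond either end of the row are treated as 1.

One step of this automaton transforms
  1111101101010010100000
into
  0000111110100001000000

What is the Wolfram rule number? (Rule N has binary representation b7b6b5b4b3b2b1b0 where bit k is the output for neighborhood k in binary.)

104

position 0: 111 → 0  (bit 7 = 0)
position 4: 110 → 1  (bit 6 = 1)
position 5: 101 → 1  (bit 5 = 1)
position 12: 100 → 0  (bit 4 = 0)
position 6: 011 → 1  (bit 3 = 1)
position 9: 010 → 0  (bit 2 = 0)
position 13: 001 → 0  (bit 1 = 0)
position 18: 000 → 0  (bit 0 = 0)
bits b7..b0 = 01101000 = 104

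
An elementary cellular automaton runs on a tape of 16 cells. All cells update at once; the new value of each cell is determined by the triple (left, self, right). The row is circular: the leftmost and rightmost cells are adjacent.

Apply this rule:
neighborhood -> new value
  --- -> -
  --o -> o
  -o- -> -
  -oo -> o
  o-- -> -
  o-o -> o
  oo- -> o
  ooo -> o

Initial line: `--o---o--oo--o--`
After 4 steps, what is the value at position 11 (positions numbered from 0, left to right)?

o

-o---o--ooo-o---
o---o--ooooo----
---o--oooooo---o
--o--ooooooo--o-
position 11 holds o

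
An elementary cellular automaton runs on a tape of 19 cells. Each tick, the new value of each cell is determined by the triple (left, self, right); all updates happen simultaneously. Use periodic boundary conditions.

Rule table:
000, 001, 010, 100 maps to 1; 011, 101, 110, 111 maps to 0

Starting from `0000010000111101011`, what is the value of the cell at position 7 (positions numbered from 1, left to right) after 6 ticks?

0

1111111111000001000
0000000000111111111
1111111111000000000
0000000000111111111  (repeats tick 2; period 2)
tick 6: 0000000000111111111
position 7 holds 0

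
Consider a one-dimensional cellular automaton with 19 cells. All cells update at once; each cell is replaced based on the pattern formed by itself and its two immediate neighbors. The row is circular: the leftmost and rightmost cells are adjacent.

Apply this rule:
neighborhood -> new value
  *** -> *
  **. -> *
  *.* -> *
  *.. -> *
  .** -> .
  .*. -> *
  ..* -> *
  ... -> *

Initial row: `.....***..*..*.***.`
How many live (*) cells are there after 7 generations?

17

*****.*********.***
******.*********.**
*******.*********.*
********.*********.
.********.*********
*.********.********
**.********.*******
count of *: 17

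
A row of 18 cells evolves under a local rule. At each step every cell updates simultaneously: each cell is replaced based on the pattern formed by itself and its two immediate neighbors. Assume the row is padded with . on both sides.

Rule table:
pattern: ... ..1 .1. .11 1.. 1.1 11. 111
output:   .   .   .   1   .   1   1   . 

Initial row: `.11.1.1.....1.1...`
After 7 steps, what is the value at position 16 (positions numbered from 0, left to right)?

.

step 1: .111.1.......1....
step 2: .1.11.............
step 3: ..111.............
step 4: ..1.1.............
step 5: ...1..............
step 6: ..................
step 7: ..................
position 16 holds .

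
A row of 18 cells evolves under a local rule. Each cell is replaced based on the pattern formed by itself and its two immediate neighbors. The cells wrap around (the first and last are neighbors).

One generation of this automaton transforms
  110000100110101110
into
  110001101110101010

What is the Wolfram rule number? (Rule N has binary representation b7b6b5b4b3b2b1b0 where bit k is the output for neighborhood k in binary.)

position 15: 111 → 0  (bit 7 = 0)
position 1: 110 → 1  (bit 6 = 1)
position 11: 101 → 0  (bit 5 = 0)
position 2: 100 → 0  (bit 4 = 0)
position 0: 011 → 1  (bit 3 = 1)
position 6: 010 → 1  (bit 2 = 1)
position 5: 001 → 1  (bit 1 = 1)
position 3: 000 → 0  (bit 0 = 0)
bits b7..b0 = 01001110 = 78

78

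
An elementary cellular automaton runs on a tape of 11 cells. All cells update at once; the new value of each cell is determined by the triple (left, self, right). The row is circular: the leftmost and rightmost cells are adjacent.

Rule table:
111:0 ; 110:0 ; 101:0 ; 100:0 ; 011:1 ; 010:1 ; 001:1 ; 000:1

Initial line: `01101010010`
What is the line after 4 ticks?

tick 1: 11001010110
tick 2: 10011010100
tick 3: 10110010101
tick 4: 00100110101

00100110101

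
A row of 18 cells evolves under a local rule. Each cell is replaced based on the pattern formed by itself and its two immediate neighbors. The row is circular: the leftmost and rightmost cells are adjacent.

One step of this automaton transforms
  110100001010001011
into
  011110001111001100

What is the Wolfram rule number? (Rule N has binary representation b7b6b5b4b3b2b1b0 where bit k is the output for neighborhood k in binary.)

116

position 0: 111 → 0  (bit 7 = 0)
position 1: 110 → 1  (bit 6 = 1)
position 2: 101 → 1  (bit 5 = 1)
position 4: 100 → 1  (bit 4 = 1)
position 16: 011 → 0  (bit 3 = 0)
position 3: 010 → 1  (bit 2 = 1)
position 7: 001 → 0  (bit 1 = 0)
position 5: 000 → 0  (bit 0 = 0)
bits b7..b0 = 01110100 = 116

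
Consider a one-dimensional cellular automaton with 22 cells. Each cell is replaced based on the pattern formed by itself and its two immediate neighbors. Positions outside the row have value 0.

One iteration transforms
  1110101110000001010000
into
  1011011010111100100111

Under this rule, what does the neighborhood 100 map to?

0

At position 9 the neighborhood is 100; the next row has 0 there.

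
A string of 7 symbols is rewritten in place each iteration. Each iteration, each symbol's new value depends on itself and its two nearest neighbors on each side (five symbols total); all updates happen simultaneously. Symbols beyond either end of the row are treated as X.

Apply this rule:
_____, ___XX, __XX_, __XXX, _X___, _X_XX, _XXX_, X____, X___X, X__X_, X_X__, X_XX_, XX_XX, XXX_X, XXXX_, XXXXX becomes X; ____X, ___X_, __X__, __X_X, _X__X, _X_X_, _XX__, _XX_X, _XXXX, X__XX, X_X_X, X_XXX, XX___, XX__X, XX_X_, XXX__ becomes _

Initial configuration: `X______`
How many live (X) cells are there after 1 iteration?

__XXX_X
count of X: 4

4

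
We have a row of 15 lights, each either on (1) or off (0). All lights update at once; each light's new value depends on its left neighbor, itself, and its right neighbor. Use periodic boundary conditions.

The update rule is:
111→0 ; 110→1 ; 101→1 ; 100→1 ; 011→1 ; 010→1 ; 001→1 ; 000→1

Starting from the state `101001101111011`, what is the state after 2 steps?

100000001111011

step 1: 111111111001110
step 2: 100000001111011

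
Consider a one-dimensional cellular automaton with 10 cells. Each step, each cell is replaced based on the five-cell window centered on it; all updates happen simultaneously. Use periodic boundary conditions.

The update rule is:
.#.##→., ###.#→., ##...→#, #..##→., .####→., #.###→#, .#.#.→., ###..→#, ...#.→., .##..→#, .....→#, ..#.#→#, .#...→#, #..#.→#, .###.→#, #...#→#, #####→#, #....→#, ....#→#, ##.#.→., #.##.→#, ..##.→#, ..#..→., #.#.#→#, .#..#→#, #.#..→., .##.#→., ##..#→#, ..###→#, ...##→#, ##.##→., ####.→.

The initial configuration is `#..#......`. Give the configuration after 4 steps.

step 1: .##.#####.
step 2: .#..#.#.##
step 3: ..###.#.#.
step 4: ####..#..#

####..#..#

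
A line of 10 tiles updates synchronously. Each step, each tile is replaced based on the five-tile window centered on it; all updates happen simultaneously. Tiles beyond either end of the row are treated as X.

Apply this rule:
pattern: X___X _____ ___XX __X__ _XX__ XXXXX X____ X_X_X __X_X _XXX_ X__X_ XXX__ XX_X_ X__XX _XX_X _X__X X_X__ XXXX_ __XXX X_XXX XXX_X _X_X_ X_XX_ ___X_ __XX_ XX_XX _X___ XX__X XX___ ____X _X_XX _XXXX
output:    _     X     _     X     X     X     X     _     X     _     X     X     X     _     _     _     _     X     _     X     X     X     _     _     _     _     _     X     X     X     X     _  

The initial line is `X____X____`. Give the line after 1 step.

XXXX_X_XX_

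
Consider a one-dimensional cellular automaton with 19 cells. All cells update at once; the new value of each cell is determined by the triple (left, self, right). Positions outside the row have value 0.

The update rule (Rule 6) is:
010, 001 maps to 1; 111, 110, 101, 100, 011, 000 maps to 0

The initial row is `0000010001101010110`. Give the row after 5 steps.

0000110010001010000
0001000110011010000
0011001000100010000
0100011001100110000
1100100010001000000

1100100010001000000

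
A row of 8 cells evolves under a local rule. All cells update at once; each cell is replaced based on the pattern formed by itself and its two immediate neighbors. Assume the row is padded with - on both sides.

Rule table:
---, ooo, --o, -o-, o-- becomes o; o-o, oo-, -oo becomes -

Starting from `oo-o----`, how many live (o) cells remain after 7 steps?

---ooooo
ooo-ooo-
-o---o-o
oooooo-o
-oooo--o
o-oo-ooo
o-----o-
count of o: 2

2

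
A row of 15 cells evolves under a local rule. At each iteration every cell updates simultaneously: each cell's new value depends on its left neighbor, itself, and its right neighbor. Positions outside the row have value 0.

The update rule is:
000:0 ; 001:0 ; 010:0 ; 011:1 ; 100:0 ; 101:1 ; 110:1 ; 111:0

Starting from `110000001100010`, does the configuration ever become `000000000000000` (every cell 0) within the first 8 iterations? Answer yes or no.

no

iteration 1: 110000001100000
iteration 2: 110000001100000  (fixed point — unchanged through iteration 8)
iteration 8 is 110000001100000, still not uniform 0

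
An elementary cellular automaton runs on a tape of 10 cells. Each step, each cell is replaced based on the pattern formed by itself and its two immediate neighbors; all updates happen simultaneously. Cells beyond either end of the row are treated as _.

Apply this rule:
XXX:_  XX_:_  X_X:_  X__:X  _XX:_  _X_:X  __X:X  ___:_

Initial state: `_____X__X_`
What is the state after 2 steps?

___X______

____XXXXXX
___X______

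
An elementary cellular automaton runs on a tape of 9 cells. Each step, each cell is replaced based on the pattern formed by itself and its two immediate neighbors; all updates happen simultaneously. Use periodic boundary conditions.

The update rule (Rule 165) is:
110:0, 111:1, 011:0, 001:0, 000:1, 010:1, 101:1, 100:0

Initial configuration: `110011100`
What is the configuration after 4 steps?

step 1: 000001000
step 2: 111101011
step 3: 111011101
step 4: 110101010

110101010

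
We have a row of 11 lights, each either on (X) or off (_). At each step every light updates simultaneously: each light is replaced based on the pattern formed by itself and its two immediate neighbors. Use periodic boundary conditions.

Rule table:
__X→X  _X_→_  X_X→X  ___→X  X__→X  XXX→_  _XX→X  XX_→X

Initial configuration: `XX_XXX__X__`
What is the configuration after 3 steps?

step 1: XXXX_XXX_XX
step 2: ___XXX_XXX_
step 3: XXXX_XXX_XX

XXXX_XXX_XX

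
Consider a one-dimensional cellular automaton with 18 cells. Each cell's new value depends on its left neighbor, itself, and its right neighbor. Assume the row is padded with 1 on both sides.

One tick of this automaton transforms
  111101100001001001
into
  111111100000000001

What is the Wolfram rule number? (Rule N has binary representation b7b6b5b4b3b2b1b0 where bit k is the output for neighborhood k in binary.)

232

position 0: 111 → 1  (bit 7 = 1)
position 3: 110 → 1  (bit 6 = 1)
position 4: 101 → 1  (bit 5 = 1)
position 7: 100 → 0  (bit 4 = 0)
position 5: 011 → 1  (bit 3 = 1)
position 11: 010 → 0  (bit 2 = 0)
position 10: 001 → 0  (bit 1 = 0)
position 8: 000 → 0  (bit 0 = 0)
bits b7..b0 = 11101000 = 232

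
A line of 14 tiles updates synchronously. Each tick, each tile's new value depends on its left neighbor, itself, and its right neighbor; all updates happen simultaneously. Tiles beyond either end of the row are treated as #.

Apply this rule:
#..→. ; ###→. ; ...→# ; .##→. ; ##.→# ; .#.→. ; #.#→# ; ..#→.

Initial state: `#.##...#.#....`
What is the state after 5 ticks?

##.#.#..#..##.
.##.#.......##
#.##..#####...
##.#......#.#.
.##..####..#.#

.##..####..#.#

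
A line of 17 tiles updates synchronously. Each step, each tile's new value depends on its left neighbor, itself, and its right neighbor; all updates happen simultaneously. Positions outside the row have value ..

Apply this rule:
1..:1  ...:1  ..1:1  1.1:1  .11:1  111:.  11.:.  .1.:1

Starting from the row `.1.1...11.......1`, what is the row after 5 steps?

1111111111.111111

11111111.11111111
1.......11.......
111111111.1111111
1........11......
1111111111.111111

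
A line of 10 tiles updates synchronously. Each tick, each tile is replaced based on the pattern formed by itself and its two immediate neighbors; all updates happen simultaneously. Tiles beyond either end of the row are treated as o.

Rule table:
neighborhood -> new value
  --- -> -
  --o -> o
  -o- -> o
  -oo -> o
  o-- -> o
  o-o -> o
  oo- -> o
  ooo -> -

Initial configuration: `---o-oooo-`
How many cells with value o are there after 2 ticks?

7

tick 1: o-oooo--oo
tick 2: ooo--oooo-
count of o: 7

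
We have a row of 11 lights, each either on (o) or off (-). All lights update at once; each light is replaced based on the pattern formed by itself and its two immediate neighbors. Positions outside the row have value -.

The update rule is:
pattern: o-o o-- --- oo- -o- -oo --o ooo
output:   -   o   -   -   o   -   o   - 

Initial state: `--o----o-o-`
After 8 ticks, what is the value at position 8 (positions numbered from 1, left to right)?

-ooo--oo-oo
o---oo-----
oo-o--o----
---ooooo---
--o-----o--
-ooo---ooo-
o---o-o---o
oo-oo-oo-oo
position 8 holds o

o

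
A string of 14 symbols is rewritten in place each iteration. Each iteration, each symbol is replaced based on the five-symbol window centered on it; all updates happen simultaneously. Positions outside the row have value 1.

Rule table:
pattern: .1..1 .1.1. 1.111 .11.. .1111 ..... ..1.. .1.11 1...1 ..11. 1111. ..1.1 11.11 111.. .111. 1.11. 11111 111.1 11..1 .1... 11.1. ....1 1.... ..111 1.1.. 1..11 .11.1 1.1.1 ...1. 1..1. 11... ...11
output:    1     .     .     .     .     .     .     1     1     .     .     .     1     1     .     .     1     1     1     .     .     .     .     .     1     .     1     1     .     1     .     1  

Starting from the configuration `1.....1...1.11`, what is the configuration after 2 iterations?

1.......1..1..
1........11.1.

1........11.1.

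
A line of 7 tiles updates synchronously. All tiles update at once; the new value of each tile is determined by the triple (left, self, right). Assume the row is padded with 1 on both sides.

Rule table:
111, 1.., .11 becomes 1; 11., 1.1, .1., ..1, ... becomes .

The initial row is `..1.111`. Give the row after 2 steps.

1...111
.1..111

.1..111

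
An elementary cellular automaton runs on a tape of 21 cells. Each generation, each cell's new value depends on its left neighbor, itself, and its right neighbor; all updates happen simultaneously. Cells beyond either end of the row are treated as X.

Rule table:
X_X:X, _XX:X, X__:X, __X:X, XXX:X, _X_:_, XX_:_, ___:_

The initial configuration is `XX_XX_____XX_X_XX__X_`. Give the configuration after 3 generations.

X_XX_X___XX_X_XX_XX_X
_XX_X_X_XX_X_XX_XX_XX
XX_X_X_XX_X_XX_XX_XXX

XX_X_X_XX_X_XX_XX_XXX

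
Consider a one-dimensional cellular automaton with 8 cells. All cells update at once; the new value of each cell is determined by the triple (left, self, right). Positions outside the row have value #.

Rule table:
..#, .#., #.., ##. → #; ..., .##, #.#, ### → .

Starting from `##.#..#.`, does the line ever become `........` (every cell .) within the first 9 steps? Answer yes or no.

step 1: .#.####.
step 2: .#....#.
step 3: .##..##.
step 4: ..###.#.
step 5: ##..#.#.
step 6: .####.#.
step 7: ....#.#.
step 8: #..##.#.
step 9: ###.#.#.
step 9 is ###.#.#., still not uniform .

no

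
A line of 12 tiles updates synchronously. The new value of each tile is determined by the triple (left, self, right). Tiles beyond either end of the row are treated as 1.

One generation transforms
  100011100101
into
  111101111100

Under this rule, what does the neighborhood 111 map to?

1

At position 5 the neighborhood is 111; the next row has 1 there.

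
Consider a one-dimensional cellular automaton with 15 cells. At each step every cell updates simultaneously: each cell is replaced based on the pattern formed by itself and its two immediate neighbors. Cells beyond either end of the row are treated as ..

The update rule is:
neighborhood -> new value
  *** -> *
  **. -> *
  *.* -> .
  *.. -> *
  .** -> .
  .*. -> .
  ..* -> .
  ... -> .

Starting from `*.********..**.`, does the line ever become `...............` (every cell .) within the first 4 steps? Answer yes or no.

...********..**
....********..*
.....********..
......********.
step 4 is ......********., still not uniform .

no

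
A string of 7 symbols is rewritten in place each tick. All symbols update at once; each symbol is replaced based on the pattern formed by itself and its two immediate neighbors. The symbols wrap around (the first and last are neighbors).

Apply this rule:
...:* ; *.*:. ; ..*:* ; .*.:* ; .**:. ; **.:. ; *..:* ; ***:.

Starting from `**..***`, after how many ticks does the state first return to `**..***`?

tick 1: ..**...
tick 2: **..***

2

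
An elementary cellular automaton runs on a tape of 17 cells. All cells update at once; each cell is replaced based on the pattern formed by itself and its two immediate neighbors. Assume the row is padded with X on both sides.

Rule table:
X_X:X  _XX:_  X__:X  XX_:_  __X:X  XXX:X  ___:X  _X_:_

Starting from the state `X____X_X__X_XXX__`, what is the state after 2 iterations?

X_XX_X_X__X_X_X_X

iteration 1: _XXXX_X_XX_X_X_XX
iteration 2: X_XX_X_X__X_X_X_X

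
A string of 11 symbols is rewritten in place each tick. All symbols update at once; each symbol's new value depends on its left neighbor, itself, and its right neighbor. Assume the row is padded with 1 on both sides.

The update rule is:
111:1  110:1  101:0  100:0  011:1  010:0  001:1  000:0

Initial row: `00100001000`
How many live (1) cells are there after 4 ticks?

01000010001
00000100011
00001000111
00010001111
count of 1: 5

5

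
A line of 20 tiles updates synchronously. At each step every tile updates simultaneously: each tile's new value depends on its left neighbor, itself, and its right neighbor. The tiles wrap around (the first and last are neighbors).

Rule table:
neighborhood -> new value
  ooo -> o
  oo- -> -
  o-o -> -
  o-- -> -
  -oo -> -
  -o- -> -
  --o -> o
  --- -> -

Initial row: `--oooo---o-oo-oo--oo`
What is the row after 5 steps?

----o--------o---o--

-o-oo---o--------o--
o------o--------o---
------o--------o---o
-----o--------o---o-
----o--------o---o--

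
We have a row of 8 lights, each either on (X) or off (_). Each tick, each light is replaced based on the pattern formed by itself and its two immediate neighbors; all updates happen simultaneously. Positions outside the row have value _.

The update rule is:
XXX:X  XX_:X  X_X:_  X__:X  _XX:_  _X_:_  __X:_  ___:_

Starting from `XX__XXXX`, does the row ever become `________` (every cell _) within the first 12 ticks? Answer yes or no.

yes

_XX__XXX
__XX__XX
___XX__X
____XX__
_____XX_
______XX
_______X
________
all cells are _ at tick 8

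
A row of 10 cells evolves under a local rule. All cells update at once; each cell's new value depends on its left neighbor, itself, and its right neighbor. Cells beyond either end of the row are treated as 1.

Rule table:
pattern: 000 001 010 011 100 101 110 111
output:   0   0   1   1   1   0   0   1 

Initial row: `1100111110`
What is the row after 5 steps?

1010101010

1010111100
0010111010
1010110010
0010101010
1010101010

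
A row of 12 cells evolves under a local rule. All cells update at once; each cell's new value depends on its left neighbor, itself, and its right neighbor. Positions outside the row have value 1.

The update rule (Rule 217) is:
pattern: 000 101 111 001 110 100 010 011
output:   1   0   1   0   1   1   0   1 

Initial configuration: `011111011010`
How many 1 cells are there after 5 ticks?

011111011000
011111011110
011111011110  (fixed point — unchanged through tick 5)
count of 1: 9

9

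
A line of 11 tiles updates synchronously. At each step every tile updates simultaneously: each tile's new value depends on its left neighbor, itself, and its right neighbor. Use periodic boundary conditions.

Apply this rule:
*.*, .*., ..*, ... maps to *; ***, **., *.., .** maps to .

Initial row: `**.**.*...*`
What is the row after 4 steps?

..*..**.**.
***.*..*...
...**.**.**
.**..*..*..

.**..*..*..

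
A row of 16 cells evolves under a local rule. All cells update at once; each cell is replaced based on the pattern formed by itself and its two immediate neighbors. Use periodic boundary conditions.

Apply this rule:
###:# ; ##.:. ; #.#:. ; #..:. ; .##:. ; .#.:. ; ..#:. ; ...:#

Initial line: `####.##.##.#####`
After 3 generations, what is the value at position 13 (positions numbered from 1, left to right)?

###.........####
##..#######..###
#....#####....##
position 13 holds .

.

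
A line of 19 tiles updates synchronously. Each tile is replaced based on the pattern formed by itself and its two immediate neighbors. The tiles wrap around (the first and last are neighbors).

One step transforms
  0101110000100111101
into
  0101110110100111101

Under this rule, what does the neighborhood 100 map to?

0

At position 6 the neighborhood is 100; the next row has 0 there.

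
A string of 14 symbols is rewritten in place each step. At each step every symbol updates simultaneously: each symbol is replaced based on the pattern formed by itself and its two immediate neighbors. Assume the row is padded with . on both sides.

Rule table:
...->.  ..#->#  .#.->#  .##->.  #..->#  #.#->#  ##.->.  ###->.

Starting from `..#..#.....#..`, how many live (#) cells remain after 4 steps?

step 1: .######...###.
step 2: #......#.#...#
step 3: ##....#####.##
step 4: ..#..#.....#..
count of #: 3

3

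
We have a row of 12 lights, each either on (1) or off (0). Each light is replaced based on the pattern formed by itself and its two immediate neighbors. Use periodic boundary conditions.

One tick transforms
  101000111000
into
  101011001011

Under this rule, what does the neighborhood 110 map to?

1

At position 8 the neighborhood is 110; the next row has 1 there.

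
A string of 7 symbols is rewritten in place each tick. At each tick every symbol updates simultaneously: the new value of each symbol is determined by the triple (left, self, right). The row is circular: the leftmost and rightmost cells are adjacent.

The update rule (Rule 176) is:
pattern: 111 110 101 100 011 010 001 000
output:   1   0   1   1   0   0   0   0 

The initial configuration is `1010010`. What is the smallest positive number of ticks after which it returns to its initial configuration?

0101001
1010100
0101010
0010101
1001010
0100101
1010010

7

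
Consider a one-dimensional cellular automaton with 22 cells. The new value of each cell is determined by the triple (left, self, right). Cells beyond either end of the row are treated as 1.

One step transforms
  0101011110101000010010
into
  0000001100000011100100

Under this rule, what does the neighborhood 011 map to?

0

At position 5 the neighborhood is 011; the next row has 0 there.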